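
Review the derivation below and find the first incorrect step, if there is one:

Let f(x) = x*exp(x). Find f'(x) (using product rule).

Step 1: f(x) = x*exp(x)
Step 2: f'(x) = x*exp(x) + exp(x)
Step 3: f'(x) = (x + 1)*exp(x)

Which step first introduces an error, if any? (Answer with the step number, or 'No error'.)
No error

All steps in this derivation are correct.
The final answer f'(x) = (x + 1)*exp(x) is valid.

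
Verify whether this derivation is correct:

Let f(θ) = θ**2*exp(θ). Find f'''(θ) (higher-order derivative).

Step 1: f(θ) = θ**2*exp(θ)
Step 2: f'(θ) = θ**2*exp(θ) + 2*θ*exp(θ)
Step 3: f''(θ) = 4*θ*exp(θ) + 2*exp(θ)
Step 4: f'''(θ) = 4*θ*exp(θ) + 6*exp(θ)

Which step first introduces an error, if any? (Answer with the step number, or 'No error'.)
Step 3

Step 3 is incorrect due to a dropped term.
The step shows: 4*θ*exp(θ) + 2*exp(θ)
The correct value should be: θ**2*exp(θ) + 4*θ*exp(θ) + 2*exp(θ)

Explanation: A term was dropped: the term θ**2*exp(θ) was incorrectly omitted
The later steps are derived from this incorrect expression, so the error originates in Step 3.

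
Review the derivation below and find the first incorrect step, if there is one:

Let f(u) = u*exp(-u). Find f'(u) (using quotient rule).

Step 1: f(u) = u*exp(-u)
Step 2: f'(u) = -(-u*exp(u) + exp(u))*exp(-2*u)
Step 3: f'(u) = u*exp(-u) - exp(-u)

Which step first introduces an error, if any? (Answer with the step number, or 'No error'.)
Step 2

Step 2 is incorrect due to a sign flip.
The step shows: -(-u*exp(u) + exp(u))*exp(-2*u)
The correct value should be: (-u*exp(u) + exp(u))*exp(-2*u)

Explanation: The sign of the whole expression was flipped: the term (-u*exp(u) + exp(u))*exp(-2*u) was incorrectly written as -(-u*exp(u) + exp(u))*exp(-2*u)
The later steps are derived from this incorrect expression, so the error originates in Step 2.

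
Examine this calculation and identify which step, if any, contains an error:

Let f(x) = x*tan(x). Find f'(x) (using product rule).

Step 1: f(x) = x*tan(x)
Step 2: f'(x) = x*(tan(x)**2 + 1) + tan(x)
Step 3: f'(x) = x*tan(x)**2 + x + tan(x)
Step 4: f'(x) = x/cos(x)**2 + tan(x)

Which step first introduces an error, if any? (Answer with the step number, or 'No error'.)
No error

All steps in this derivation are correct.
The final answer f'(x) = x/cos(x)**2 + tan(x) is valid.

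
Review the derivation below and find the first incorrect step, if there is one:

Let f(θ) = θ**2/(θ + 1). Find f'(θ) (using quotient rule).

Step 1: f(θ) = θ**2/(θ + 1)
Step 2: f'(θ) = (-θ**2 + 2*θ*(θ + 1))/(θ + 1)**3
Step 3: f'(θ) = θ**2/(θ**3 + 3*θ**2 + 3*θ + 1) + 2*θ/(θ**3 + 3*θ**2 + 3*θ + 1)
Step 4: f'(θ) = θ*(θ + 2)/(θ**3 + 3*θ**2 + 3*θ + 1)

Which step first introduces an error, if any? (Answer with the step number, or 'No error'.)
Step 2

Step 2 is incorrect due to a wrong exponent.
The step shows: (-θ**2 + 2*θ*(θ + 1))/(θ + 1)**3
The correct value should be: (-θ**2 + 2*θ*(θ + 1))/(θ + 1)**2

Explanation: The exponent -2 on θ + 1 was incorrectly written as -3: the term (-θ**2 + 2*θ*(θ + 1))/(θ + 1)**2 was incorrectly written as (-θ**2 + 2*θ*(θ + 1))/(θ + 1)**3
The later steps are derived from this incorrect expression, so the error originates in Step 2.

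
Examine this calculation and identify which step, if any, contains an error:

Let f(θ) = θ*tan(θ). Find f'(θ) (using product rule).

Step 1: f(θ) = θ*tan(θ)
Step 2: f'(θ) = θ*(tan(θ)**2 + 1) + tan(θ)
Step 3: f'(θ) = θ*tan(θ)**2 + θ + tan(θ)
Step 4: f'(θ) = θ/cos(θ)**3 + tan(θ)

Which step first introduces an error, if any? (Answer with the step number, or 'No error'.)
Step 4

Step 4 is incorrect due to a wrong exponent.
The step shows: θ/cos(θ)**3 + tan(θ)
The correct value should be: θ/cos(θ)**2 + tan(θ)

Explanation: The exponent -2 on cos(θ) was incorrectly written as -3: the term θ/cos(θ)**2 was incorrectly written as θ/cos(θ)**3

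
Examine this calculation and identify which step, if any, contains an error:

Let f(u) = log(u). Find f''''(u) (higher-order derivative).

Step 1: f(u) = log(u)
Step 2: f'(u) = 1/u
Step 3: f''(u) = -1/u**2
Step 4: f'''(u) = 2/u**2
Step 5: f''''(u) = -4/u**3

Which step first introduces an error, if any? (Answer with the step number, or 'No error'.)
Step 4

Step 4 is incorrect due to a wrong exponent.
The step shows: 2/u**2
The correct value should be: 2/u**3

Explanation: The exponent -3 on u was incorrectly written as -2: the term 2/u**3 was incorrectly written as 2/u**2
The later steps are derived from this incorrect expression, so the error originates in Step 4.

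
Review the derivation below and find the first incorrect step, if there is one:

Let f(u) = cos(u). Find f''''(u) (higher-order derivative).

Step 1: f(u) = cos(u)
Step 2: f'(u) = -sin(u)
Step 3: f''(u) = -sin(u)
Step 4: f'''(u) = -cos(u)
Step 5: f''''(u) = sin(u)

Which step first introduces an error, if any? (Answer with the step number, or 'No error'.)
Step 3

Step 3 is incorrect due to a wrong trig function.
The step shows: -sin(u)
The correct value should be: -cos(u)

Explanation: cos(u) was incorrectly written as sin(u): the term -cos(u) was incorrectly written as -sin(u)
The later steps are derived from this incorrect expression, so the error originates in Step 3.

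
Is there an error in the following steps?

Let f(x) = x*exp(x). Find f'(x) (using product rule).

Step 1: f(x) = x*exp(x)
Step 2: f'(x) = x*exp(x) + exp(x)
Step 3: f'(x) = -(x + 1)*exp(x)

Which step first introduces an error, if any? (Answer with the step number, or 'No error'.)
Step 3

Step 3 is incorrect due to a sign flip.
The step shows: -(x + 1)*exp(x)
The correct value should be: (x + 1)*exp(x)

Explanation: The sign of the whole expression was flipped: the term (x + 1)*exp(x) was incorrectly written as -(x + 1)*exp(x)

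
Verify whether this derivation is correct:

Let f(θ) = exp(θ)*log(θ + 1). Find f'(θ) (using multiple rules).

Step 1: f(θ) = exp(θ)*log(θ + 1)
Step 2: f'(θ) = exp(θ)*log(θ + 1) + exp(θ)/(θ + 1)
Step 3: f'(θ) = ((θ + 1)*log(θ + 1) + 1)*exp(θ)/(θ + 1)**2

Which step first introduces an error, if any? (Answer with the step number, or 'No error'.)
Step 3

Step 3 is incorrect due to a wrong exponent.
The step shows: ((θ + 1)*log(θ + 1) + 1)*exp(θ)/(θ + 1)**2
The correct value should be: ((θ + 1)*log(θ + 1) + 1)*exp(θ)/(θ + 1)

Explanation: The exponent -1 on θ + 1 was incorrectly written as -2: the term ((θ + 1)*log(θ + 1) + 1)*exp(θ)/(θ + 1) was incorrectly written as ((θ + 1)*log(θ + 1) + 1)*exp(θ)/(θ + 1)**2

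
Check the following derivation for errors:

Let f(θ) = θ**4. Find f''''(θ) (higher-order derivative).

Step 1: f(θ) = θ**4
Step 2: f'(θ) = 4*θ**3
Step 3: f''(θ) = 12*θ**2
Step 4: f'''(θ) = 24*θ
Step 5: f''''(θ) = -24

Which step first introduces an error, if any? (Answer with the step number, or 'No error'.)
Step 5

Step 5 is incorrect due to a sign flip.
The step shows: -24
The correct value should be: 24

Explanation: The sign of the whole expression was flipped: the term 24 was incorrectly written as -24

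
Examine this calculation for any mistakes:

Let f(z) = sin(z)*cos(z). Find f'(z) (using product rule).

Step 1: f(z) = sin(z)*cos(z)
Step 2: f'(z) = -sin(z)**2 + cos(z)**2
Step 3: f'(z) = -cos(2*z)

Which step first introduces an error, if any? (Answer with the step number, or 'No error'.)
Step 3

Step 3 is incorrect due to a sign flip.
The step shows: -cos(2*z)
The correct value should be: cos(2*z)

Explanation: The sign of the whole expression was flipped: the term cos(2*z) was incorrectly written as -cos(2*z)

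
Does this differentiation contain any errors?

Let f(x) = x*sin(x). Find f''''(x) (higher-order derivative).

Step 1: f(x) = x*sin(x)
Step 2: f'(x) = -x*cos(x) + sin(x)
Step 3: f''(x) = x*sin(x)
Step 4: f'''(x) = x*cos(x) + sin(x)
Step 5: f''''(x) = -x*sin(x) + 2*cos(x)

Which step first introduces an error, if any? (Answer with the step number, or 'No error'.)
Step 2

Step 2 is incorrect due to a sign flip.
The step shows: -x*cos(x) + sin(x)
The correct value should be: x*cos(x) + sin(x)

Explanation: The sign of one term was flipped: the term x*cos(x) was incorrectly written as -x*cos(x)
The later steps are derived from this incorrect expression, so the error originates in Step 2.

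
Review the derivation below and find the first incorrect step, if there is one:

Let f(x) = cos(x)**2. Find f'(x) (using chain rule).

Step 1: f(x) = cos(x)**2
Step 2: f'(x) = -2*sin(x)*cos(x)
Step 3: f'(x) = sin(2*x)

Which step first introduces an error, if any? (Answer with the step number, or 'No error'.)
Step 3

Step 3 is incorrect due to a sign flip.
The step shows: sin(2*x)
The correct value should be: -sin(2*x)

Explanation: The sign of the whole expression was flipped: the term -sin(2*x) was incorrectly written as sin(2*x)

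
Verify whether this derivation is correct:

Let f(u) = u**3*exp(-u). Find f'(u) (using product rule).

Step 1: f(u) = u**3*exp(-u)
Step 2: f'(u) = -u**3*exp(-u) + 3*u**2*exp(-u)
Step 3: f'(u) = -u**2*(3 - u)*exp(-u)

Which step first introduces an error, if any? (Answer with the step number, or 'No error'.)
Step 3

Step 3 is incorrect due to a sign flip.
The step shows: -u**2*(3 - u)*exp(-u)
The correct value should be: u**2*(3 - u)*exp(-u)

Explanation: The sign of the whole expression was flipped: the term u**2*(3 - u)*exp(-u) was incorrectly written as -u**2*(3 - u)*exp(-u)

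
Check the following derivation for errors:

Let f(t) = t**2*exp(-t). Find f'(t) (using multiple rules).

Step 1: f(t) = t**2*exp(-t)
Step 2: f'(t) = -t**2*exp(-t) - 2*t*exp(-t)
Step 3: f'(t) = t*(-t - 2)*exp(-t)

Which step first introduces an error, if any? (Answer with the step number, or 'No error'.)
Step 2

Step 2 is incorrect due to a sign flip.
The step shows: -t**2*exp(-t) - 2*t*exp(-t)
The correct value should be: -t**2*exp(-t) + 2*t*exp(-t)

Explanation: The sign of one term was flipped: the term 2*t*exp(-t) was incorrectly written as -2*t*exp(-t)
The later steps are derived from this incorrect expression, so the error originates in Step 2.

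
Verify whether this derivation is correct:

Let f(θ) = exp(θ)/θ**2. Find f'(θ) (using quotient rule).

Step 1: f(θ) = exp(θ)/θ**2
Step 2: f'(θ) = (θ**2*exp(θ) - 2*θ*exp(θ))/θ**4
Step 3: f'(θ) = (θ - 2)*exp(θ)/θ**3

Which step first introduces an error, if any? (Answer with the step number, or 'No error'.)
No error

All steps in this derivation are correct.
The final answer f'(θ) = (θ - 2)*exp(θ)/θ**3 is valid.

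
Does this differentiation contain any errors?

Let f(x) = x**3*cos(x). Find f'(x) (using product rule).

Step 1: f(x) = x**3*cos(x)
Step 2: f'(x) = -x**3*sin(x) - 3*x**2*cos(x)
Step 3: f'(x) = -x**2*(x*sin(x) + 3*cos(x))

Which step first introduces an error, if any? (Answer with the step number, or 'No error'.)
Step 2

Step 2 is incorrect due to a sign flip.
The step shows: -x**3*sin(x) - 3*x**2*cos(x)
The correct value should be: -x**3*sin(x) + 3*x**2*cos(x)

Explanation: The sign of one term was flipped: the term 3*x**2*cos(x) was incorrectly written as -3*x**2*cos(x)
The later steps are derived from this incorrect expression, so the error originates in Step 2.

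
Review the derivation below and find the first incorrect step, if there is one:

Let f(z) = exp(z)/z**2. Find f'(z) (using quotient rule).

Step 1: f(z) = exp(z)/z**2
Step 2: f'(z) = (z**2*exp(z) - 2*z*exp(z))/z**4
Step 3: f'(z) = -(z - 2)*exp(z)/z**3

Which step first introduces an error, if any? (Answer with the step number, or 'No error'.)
Step 3

Step 3 is incorrect due to a sign flip.
The step shows: -(z - 2)*exp(z)/z**3
The correct value should be: (z - 2)*exp(z)/z**3

Explanation: The sign of the whole expression was flipped: the term (z - 2)*exp(z)/z**3 was incorrectly written as -(z - 2)*exp(z)/z**3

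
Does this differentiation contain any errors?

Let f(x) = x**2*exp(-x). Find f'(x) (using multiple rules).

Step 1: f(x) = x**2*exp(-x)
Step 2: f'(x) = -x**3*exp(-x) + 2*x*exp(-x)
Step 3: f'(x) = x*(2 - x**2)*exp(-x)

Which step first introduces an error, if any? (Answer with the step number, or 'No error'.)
Step 2

Step 2 is incorrect due to a wrong exponent.
The step shows: -x**3*exp(-x) + 2*x*exp(-x)
The correct value should be: -x**2*exp(-x) + 2*x*exp(-x)

Explanation: The exponent 2 on x was incorrectly written as 3: the term -x**2*exp(-x) was incorrectly written as -x**3*exp(-x)
The later steps are derived from this incorrect expression, so the error originates in Step 2.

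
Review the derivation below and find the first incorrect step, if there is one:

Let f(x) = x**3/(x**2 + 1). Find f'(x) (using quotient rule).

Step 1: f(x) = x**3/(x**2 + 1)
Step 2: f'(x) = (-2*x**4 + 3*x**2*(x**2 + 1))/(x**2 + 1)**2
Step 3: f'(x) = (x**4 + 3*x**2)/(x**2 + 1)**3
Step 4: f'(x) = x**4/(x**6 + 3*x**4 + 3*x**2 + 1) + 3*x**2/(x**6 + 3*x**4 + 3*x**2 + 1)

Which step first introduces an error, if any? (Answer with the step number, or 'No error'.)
Step 3

Step 3 is incorrect due to a wrong exponent.
The step shows: (x**4 + 3*x**2)/(x**2 + 1)**3
The correct value should be: (x**4 + 3*x**2)/(x**2 + 1)**2

Explanation: The exponent -2 on x**2 + 1 was incorrectly written as -3: the term (x**4 + 3*x**2)/(x**2 + 1)**2 was incorrectly written as (x**4 + 3*x**2)/(x**2 + 1)**3
The later steps are derived from this incorrect expression, so the error originates in Step 3.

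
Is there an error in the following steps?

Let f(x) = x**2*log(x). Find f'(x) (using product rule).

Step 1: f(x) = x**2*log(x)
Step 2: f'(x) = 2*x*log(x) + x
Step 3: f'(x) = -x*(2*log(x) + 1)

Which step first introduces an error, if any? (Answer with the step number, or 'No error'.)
Step 3

Step 3 is incorrect due to a sign flip.
The step shows: -x*(2*log(x) + 1)
The correct value should be: x*(2*log(x) + 1)

Explanation: The sign of the whole expression was flipped: the term x*(2*log(x) + 1) was incorrectly written as -x*(2*log(x) + 1)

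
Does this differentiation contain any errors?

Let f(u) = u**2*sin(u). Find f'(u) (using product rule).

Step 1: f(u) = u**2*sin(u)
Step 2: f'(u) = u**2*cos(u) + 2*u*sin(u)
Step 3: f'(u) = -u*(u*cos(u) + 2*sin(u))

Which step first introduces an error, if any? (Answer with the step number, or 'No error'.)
Step 3

Step 3 is incorrect due to a sign flip.
The step shows: -u*(u*cos(u) + 2*sin(u))
The correct value should be: u*(u*cos(u) + 2*sin(u))

Explanation: The sign of the whole expression was flipped: the term u*(u*cos(u) + 2*sin(u)) was incorrectly written as -u*(u*cos(u) + 2*sin(u))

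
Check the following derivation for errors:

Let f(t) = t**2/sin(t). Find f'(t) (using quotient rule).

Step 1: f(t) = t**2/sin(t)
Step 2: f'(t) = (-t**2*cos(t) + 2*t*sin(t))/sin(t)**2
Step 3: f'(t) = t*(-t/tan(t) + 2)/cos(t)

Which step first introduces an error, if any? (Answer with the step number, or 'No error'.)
Step 3

Step 3 is incorrect due to a wrong trig function.
The step shows: t*(-t/tan(t) + 2)/cos(t)
The correct value should be: t*(-t/tan(t) + 2)/sin(t)

Explanation: sin(t) was incorrectly written as cos(t): the term t*(-t/tan(t) + 2)/sin(t) was incorrectly written as t*(-t/tan(t) + 2)/cos(t)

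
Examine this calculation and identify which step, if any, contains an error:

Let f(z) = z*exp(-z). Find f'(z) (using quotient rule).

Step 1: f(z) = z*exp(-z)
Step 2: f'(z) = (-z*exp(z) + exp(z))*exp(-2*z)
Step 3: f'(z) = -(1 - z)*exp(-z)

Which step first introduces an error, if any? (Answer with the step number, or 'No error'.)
Step 3

Step 3 is incorrect due to a sign flip.
The step shows: -(1 - z)*exp(-z)
The correct value should be: (1 - z)*exp(-z)

Explanation: The sign of the whole expression was flipped: the term (1 - z)*exp(-z) was incorrectly written as -(1 - z)*exp(-z)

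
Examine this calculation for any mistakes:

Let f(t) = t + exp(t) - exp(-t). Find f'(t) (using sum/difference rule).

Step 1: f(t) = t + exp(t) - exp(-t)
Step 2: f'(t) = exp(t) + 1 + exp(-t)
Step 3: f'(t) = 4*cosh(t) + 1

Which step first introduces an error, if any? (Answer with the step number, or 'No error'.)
Step 3

Step 3 is incorrect due to a wrong coefficient.
The step shows: 4*cosh(t) + 1
The correct value should be: 2*cosh(t) + 1

Explanation: The coefficient 2 was incorrectly written as 4: the term 2*cosh(t) was incorrectly written as 4*cosh(t)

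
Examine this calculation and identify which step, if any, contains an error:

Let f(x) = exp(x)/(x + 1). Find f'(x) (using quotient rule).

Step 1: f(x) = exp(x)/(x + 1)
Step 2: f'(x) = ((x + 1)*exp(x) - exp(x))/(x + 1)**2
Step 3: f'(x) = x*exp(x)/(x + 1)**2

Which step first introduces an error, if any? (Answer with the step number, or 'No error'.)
No error

All steps in this derivation are correct.
The final answer f'(x) = x*exp(x)/(x + 1)**2 is valid.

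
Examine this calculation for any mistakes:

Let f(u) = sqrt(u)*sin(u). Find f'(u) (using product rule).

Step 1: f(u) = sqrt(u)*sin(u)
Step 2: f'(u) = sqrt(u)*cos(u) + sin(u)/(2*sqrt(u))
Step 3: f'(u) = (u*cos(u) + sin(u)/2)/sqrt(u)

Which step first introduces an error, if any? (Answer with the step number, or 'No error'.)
No error

All steps in this derivation are correct.
The final answer f'(u) = (u*cos(u) + sin(u)/2)/sqrt(u) is valid.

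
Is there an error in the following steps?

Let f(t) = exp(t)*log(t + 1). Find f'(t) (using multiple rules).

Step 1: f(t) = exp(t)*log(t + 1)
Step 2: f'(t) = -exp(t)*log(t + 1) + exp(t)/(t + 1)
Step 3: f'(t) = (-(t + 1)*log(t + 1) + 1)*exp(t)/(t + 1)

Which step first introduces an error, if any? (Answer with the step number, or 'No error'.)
Step 2

Step 2 is incorrect due to a sign flip.
The step shows: -exp(t)*log(t + 1) + exp(t)/(t + 1)
The correct value should be: exp(t)*log(t + 1) + exp(t)/(t + 1)

Explanation: The sign of one term was flipped: the term exp(t)*log(t + 1) was incorrectly written as -exp(t)*log(t + 1)
The later steps are derived from this incorrect expression, so the error originates in Step 2.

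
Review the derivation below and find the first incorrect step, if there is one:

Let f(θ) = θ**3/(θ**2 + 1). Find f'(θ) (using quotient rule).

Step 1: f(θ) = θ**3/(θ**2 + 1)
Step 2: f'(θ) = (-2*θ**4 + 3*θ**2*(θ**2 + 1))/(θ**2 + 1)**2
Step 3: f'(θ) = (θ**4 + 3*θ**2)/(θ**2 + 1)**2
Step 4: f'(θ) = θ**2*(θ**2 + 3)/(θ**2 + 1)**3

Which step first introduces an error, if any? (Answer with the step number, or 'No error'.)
Step 4

Step 4 is incorrect due to a wrong exponent.
The step shows: θ**2*(θ**2 + 3)/(θ**2 + 1)**3
The correct value should be: θ**2*(θ**2 + 3)/(θ**2 + 1)**2

Explanation: The exponent -2 on θ**2 + 1 was incorrectly written as -3: the term θ**2*(θ**2 + 3)/(θ**2 + 1)**2 was incorrectly written as θ**2*(θ**2 + 3)/(θ**2 + 1)**3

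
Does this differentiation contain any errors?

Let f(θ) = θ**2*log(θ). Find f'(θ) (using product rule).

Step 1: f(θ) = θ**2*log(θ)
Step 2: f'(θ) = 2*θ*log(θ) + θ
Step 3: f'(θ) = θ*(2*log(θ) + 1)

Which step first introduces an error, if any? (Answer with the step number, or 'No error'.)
No error

All steps in this derivation are correct.
The final answer f'(θ) = θ*(2*log(θ) + 1) is valid.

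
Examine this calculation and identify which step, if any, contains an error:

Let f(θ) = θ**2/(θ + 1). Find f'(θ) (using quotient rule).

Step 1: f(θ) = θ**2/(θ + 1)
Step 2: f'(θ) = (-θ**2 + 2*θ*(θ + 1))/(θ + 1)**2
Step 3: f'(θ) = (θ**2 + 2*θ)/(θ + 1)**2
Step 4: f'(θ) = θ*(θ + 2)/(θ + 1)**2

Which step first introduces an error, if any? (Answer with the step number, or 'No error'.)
No error

All steps in this derivation are correct.
The final answer f'(θ) = θ*(θ + 2)/(θ + 1)**2 is valid.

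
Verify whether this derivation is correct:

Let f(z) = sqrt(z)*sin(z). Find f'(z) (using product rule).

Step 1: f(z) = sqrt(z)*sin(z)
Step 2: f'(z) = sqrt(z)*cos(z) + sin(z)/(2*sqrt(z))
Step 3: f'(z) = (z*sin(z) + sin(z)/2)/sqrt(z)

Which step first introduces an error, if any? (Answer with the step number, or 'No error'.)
Step 3

Step 3 is incorrect due to a wrong trig function.
The step shows: (z*sin(z) + sin(z)/2)/sqrt(z)
The correct value should be: (z*cos(z) + sin(z)/2)/sqrt(z)

Explanation: cos(z) was incorrectly written as sin(z): the term (z*cos(z) + sin(z)/2)/sqrt(z) was incorrectly written as (z*sin(z) + sin(z)/2)/sqrt(z)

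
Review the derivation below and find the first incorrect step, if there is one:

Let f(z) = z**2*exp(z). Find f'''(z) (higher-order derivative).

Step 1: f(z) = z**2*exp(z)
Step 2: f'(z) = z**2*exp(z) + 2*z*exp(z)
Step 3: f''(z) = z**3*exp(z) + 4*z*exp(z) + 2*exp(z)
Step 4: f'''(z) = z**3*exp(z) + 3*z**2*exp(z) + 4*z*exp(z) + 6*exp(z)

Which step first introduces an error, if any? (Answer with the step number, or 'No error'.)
Step 3

Step 3 is incorrect due to a wrong exponent.
The step shows: z**3*exp(z) + 4*z*exp(z) + 2*exp(z)
The correct value should be: z**2*exp(z) + 4*z*exp(z) + 2*exp(z)

Explanation: The exponent 2 on z was incorrectly written as 3: the term z**2*exp(z) was incorrectly written as z**3*exp(z)
The later steps are derived from this incorrect expression, so the error originates in Step 3.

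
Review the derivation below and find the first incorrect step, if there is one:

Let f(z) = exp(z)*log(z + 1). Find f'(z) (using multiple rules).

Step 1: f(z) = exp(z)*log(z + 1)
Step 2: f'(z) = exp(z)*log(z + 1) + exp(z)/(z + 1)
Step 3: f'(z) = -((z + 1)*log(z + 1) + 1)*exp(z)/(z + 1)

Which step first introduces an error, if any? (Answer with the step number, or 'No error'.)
Step 3

Step 3 is incorrect due to a sign flip.
The step shows: -((z + 1)*log(z + 1) + 1)*exp(z)/(z + 1)
The correct value should be: ((z + 1)*log(z + 1) + 1)*exp(z)/(z + 1)

Explanation: The sign of the whole expression was flipped: the term ((z + 1)*log(z + 1) + 1)*exp(z)/(z + 1) was incorrectly written as -((z + 1)*log(z + 1) + 1)*exp(z)/(z + 1)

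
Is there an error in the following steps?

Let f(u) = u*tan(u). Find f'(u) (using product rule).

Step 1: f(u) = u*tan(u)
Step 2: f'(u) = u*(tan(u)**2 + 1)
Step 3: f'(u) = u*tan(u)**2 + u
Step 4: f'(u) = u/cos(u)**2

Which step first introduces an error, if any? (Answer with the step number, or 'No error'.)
Step 2

Step 2 is incorrect due to a dropped term.
The step shows: u*(tan(u)**2 + 1)
The correct value should be: u*(tan(u)**2 + 1) + tan(u)

Explanation: A term was dropped: the term tan(u) was incorrectly omitted
The later steps are derived from this incorrect expression, so the error originates in Step 2.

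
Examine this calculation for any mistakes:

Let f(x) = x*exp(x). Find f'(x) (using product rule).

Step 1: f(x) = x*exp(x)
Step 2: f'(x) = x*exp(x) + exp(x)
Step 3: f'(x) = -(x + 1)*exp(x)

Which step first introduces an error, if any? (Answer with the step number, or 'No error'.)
Step 3

Step 3 is incorrect due to a sign flip.
The step shows: -(x + 1)*exp(x)
The correct value should be: (x + 1)*exp(x)

Explanation: The sign of the whole expression was flipped: the term (x + 1)*exp(x) was incorrectly written as -(x + 1)*exp(x)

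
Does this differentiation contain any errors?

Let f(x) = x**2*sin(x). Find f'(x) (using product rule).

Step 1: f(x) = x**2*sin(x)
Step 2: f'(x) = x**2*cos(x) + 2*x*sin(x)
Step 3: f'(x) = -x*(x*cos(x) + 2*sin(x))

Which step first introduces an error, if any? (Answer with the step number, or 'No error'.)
Step 3

Step 3 is incorrect due to a sign flip.
The step shows: -x*(x*cos(x) + 2*sin(x))
The correct value should be: x*(x*cos(x) + 2*sin(x))

Explanation: The sign of the whole expression was flipped: the term x*(x*cos(x) + 2*sin(x)) was incorrectly written as -x*(x*cos(x) + 2*sin(x))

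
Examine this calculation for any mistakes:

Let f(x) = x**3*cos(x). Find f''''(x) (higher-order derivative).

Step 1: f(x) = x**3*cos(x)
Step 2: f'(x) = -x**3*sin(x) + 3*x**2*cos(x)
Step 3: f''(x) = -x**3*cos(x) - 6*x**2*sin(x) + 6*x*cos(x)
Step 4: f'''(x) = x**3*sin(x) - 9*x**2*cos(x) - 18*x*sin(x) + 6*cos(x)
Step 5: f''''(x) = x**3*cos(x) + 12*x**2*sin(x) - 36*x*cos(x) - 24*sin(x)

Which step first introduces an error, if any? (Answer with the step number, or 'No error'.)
No error

All steps in this derivation are correct.
The final answer f''''(x) = x**3*cos(x) + 12*x**2*sin(x) - 36*x*cos(x) - 24*sin(x) is valid.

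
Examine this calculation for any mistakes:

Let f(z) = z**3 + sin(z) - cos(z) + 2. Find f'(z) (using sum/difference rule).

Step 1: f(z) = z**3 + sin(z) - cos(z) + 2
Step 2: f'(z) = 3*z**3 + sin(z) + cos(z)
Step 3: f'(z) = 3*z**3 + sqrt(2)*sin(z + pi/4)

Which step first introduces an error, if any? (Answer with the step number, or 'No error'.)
Step 2

Step 2 is incorrect due to a wrong exponent.
The step shows: 3*z**3 + sin(z) + cos(z)
The correct value should be: 3*z**2 + sin(z) + cos(z)

Explanation: The exponent 2 on z was incorrectly written as 3: the term 3*z**2 was incorrectly written as 3*z**3
The later steps are derived from this incorrect expression, so the error originates in Step 2.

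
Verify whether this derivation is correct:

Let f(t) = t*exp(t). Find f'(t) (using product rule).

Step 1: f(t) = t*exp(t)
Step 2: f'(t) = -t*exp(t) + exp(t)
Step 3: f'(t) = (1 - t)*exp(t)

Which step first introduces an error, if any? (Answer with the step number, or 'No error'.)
Step 2

Step 2 is incorrect due to a sign flip.
The step shows: -t*exp(t) + exp(t)
The correct value should be: t*exp(t) + exp(t)

Explanation: The sign of one term was flipped: the term t*exp(t) was incorrectly written as -t*exp(t)
The later steps are derived from this incorrect expression, so the error originates in Step 2.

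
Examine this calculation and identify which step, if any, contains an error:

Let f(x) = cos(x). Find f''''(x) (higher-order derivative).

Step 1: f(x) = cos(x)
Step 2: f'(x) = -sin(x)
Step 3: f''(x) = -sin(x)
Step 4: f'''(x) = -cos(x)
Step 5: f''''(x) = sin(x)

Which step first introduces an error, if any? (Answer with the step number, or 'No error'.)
Step 3

Step 3 is incorrect due to a wrong trig function.
The step shows: -sin(x)
The correct value should be: -cos(x)

Explanation: cos(x) was incorrectly written as sin(x): the term -cos(x) was incorrectly written as -sin(x)
The later steps are derived from this incorrect expression, so the error originates in Step 3.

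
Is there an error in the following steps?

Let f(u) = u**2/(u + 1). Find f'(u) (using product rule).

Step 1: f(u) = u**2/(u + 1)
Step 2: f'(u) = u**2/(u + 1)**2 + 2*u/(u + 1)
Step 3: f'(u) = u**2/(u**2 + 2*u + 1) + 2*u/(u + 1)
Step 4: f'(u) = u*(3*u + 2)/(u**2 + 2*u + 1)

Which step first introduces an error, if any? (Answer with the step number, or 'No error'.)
Step 2

Step 2 is incorrect due to a sign flip.
The step shows: u**2/(u + 1)**2 + 2*u/(u + 1)
The correct value should be: -u**2/(u + 1)**2 + 2*u/(u + 1)

Explanation: The sign of one term was flipped: the term -u**2/(u + 1)**2 was incorrectly written as u**2/(u + 1)**2
The later steps are derived from this incorrect expression, so the error originates in Step 2.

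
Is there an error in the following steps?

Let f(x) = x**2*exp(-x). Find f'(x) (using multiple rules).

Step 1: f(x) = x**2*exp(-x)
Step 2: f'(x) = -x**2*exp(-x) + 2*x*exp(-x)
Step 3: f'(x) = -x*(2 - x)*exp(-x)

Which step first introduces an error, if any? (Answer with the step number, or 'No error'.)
Step 3

Step 3 is incorrect due to a sign flip.
The step shows: -x*(2 - x)*exp(-x)
The correct value should be: x*(2 - x)*exp(-x)

Explanation: The sign of the whole expression was flipped: the term x*(2 - x)*exp(-x) was incorrectly written as -x*(2 - x)*exp(-x)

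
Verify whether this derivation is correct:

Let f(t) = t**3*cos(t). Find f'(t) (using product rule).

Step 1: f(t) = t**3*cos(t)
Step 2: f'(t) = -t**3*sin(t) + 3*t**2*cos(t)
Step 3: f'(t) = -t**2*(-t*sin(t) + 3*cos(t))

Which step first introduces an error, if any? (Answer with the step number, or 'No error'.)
Step 3

Step 3 is incorrect due to a sign flip.
The step shows: -t**2*(-t*sin(t) + 3*cos(t))
The correct value should be: t**2*(-t*sin(t) + 3*cos(t))

Explanation: The sign of the whole expression was flipped: the term t**2*(-t*sin(t) + 3*cos(t)) was incorrectly written as -t**2*(-t*sin(t) + 3*cos(t))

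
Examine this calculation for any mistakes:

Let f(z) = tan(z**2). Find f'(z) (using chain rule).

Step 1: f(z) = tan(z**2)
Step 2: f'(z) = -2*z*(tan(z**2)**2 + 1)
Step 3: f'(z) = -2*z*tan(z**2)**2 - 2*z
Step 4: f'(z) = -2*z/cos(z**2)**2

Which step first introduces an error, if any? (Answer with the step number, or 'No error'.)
Step 2

Step 2 is incorrect due to a sign flip.
The step shows: -2*z*(tan(z**2)**2 + 1)
The correct value should be: 2*z*(tan(z**2)**2 + 1)

Explanation: The sign of the whole expression was flipped: the term 2*z*(tan(z**2)**2 + 1) was incorrectly written as -2*z*(tan(z**2)**2 + 1)
The later steps are derived from this incorrect expression, so the error originates in Step 2.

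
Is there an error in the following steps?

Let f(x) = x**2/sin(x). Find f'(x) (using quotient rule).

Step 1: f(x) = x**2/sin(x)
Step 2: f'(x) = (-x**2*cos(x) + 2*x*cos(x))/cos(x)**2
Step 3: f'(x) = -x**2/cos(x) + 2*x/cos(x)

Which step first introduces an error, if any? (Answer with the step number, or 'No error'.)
Step 2

Step 2 is incorrect due to a wrong trig function.
The step shows: (-x**2*cos(x) + 2*x*cos(x))/cos(x)**2
The correct value should be: (-x**2*cos(x) + 2*x*sin(x))/sin(x)**2

Explanation: sin(x) was incorrectly written as cos(x): the term (-x**2*cos(x) + 2*x*sin(x))/sin(x)**2 was incorrectly written as (-x**2*cos(x) + 2*x*cos(x))/cos(x)**2
The later steps are derived from this incorrect expression, so the error originates in Step 2.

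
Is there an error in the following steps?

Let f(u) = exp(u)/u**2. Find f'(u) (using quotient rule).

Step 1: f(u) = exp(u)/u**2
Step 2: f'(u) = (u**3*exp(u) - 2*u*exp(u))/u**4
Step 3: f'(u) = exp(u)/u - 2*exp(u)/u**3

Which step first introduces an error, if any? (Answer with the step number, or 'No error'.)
Step 2

Step 2 is incorrect due to a wrong exponent.
The step shows: (u**3*exp(u) - 2*u*exp(u))/u**4
The correct value should be: (u**2*exp(u) - 2*u*exp(u))/u**4

Explanation: The exponent 2 on u was incorrectly written as 3: the term (u**2*exp(u) - 2*u*exp(u))/u**4 was incorrectly written as (u**3*exp(u) - 2*u*exp(u))/u**4
The later steps are derived from this incorrect expression, so the error originates in Step 2.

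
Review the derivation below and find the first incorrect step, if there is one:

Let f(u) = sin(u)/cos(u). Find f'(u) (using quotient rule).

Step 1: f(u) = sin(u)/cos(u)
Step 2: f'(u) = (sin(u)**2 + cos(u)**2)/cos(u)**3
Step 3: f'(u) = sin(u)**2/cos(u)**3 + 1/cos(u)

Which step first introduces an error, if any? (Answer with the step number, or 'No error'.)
Step 2

Step 2 is incorrect due to a wrong exponent.
The step shows: (sin(u)**2 + cos(u)**2)/cos(u)**3
The correct value should be: (sin(u)**2 + cos(u)**2)/cos(u)**2

Explanation: The exponent -2 on cos(u) was incorrectly written as -3: the term (sin(u)**2 + cos(u)**2)/cos(u)**2 was incorrectly written as (sin(u)**2 + cos(u)**2)/cos(u)**3
The later steps are derived from this incorrect expression, so the error originates in Step 2.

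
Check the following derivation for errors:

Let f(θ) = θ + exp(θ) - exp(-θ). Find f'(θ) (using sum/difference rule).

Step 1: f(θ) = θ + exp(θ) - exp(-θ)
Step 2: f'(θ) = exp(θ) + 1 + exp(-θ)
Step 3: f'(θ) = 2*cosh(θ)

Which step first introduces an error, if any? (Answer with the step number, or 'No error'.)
Step 3

Step 3 is incorrect due to a dropped term.
The step shows: 2*cosh(θ)
The correct value should be: 2*cosh(θ) + 1

Explanation: A term was dropped: the term 1 was incorrectly omitted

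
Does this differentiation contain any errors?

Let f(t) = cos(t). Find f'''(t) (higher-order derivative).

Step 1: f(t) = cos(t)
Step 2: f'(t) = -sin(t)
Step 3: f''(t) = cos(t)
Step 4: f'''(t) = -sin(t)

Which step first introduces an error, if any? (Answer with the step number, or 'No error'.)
Step 3

Step 3 is incorrect due to a sign flip.
The step shows: cos(t)
The correct value should be: -cos(t)

Explanation: The sign of the whole expression was flipped: the term -cos(t) was incorrectly written as cos(t)
The later steps are derived from this incorrect expression, so the error originates in Step 3.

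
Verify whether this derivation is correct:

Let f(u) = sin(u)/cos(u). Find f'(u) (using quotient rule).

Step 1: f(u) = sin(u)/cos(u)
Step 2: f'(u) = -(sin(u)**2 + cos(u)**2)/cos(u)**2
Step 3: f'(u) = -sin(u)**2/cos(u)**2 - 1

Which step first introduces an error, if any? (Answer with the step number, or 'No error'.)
Step 2

Step 2 is incorrect due to a sign flip.
The step shows: -(sin(u)**2 + cos(u)**2)/cos(u)**2
The correct value should be: (sin(u)**2 + cos(u)**2)/cos(u)**2

Explanation: The sign of the whole expression was flipped: the term (sin(u)**2 + cos(u)**2)/cos(u)**2 was incorrectly written as -(sin(u)**2 + cos(u)**2)/cos(u)**2
The later steps are derived from this incorrect expression, so the error originates in Step 2.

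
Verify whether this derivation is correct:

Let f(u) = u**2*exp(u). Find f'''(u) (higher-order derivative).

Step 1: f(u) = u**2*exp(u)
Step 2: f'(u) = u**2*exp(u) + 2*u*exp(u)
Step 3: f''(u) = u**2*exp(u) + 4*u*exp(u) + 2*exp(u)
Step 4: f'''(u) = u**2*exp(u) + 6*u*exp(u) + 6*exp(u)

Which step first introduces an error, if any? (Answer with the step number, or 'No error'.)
No error

All steps in this derivation are correct.
The final answer f'''(u) = u**2*exp(u) + 6*u*exp(u) + 6*exp(u) is valid.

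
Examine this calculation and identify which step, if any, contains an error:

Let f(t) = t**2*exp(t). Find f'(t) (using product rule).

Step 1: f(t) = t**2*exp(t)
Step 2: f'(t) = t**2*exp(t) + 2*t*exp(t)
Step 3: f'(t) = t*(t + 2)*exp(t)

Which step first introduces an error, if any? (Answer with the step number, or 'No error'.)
No error

All steps in this derivation are correct.
The final answer f'(t) = t*(t + 2)*exp(t) is valid.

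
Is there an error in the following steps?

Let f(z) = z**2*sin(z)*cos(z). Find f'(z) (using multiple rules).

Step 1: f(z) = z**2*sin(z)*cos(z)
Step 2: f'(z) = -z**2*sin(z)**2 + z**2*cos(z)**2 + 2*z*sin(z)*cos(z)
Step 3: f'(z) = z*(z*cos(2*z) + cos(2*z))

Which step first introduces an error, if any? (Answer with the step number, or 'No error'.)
Step 3

Step 3 is incorrect due to a wrong trig function.
The step shows: z*(z*cos(2*z) + cos(2*z))
The correct value should be: z*(z*cos(2*z) + sin(2*z))

Explanation: sin(2*z) was incorrectly written as cos(2*z): the term z*(z*cos(2*z) + sin(2*z)) was incorrectly written as z*(z*cos(2*z) + cos(2*z))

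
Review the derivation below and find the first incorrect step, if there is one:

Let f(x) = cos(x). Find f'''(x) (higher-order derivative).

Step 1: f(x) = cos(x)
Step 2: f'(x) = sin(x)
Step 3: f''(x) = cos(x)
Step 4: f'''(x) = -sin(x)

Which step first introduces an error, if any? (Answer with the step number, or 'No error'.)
Step 2

Step 2 is incorrect due to a sign flip.
The step shows: sin(x)
The correct value should be: -sin(x)

Explanation: The sign of the whole expression was flipped: the term -sin(x) was incorrectly written as sin(x)
The later steps are derived from this incorrect expression, so the error originates in Step 2.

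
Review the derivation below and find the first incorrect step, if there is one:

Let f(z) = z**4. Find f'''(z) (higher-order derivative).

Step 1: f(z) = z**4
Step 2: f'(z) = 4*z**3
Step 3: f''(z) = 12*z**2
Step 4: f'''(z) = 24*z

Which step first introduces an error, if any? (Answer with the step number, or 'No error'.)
No error

All steps in this derivation are correct.
The final answer f'''(z) = 24*z is valid.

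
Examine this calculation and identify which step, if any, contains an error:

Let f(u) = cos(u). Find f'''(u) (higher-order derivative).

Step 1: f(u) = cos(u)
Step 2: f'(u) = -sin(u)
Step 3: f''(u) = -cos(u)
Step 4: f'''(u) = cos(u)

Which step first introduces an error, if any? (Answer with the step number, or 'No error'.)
Step 4

Step 4 is incorrect due to a wrong trig function.
The step shows: cos(u)
The correct value should be: sin(u)

Explanation: sin(u) was incorrectly written as cos(u): the term sin(u) was incorrectly written as cos(u)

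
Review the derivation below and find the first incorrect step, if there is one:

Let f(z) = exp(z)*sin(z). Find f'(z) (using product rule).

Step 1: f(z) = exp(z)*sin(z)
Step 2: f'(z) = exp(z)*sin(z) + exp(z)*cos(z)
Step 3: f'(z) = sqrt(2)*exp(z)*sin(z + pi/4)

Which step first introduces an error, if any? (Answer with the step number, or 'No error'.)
No error

All steps in this derivation are correct.
The final answer f'(z) = sqrt(2)*exp(z)*sin(z + pi/4) is valid.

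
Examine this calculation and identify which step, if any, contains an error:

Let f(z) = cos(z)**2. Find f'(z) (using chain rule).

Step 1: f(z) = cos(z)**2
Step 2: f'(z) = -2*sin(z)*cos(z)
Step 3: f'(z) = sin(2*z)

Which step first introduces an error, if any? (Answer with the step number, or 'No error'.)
Step 3

Step 3 is incorrect due to a sign flip.
The step shows: sin(2*z)
The correct value should be: -sin(2*z)

Explanation: The sign of the whole expression was flipped: the term -sin(2*z) was incorrectly written as sin(2*z)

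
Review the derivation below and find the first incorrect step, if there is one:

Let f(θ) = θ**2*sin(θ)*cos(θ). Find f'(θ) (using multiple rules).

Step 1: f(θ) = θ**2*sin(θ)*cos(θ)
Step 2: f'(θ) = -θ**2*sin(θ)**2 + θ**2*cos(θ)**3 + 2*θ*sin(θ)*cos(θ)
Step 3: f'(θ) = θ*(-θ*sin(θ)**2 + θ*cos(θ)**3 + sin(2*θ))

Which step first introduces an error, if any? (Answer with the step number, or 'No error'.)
Step 2

Step 2 is incorrect due to a wrong exponent.
The step shows: -θ**2*sin(θ)**2 + θ**2*cos(θ)**3 + 2*θ*sin(θ)*cos(θ)
The correct value should be: -θ**2*sin(θ)**2 + θ**2*cos(θ)**2 + 2*θ*sin(θ)*cos(θ)

Explanation: The exponent 2 on cos(θ) was incorrectly written as 3: the term θ**2*cos(θ)**2 was incorrectly written as θ**2*cos(θ)**3
The later steps are derived from this incorrect expression, so the error originates in Step 2.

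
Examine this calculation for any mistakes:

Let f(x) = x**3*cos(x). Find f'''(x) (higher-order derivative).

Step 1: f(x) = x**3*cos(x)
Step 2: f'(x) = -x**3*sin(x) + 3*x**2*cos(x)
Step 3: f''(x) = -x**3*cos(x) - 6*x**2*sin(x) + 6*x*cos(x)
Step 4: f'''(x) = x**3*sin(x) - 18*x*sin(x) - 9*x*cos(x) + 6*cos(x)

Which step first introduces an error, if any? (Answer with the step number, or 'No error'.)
Step 4

Step 4 is incorrect due to a wrong exponent.
The step shows: x**3*sin(x) - 18*x*sin(x) - 9*x*cos(x) + 6*cos(x)
The correct value should be: x**3*sin(x) - 9*x**2*cos(x) - 18*x*sin(x) + 6*cos(x)

Explanation: The exponent 2 on x was incorrectly written as 1: the term -9*x**2*cos(x) was incorrectly written as -9*x*cos(x)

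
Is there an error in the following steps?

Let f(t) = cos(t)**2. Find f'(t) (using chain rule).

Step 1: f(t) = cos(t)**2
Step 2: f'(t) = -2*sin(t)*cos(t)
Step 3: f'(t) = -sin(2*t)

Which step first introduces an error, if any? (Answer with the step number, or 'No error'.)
No error

All steps in this derivation are correct.
The final answer f'(t) = -sin(2*t) is valid.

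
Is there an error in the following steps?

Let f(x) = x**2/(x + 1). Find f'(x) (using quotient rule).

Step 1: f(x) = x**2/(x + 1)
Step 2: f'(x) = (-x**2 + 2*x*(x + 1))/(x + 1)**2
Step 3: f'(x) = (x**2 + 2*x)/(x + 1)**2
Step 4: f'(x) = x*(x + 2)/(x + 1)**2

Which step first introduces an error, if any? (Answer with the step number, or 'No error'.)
No error

All steps in this derivation are correct.
The final answer f'(x) = x*(x + 2)/(x + 1)**2 is valid.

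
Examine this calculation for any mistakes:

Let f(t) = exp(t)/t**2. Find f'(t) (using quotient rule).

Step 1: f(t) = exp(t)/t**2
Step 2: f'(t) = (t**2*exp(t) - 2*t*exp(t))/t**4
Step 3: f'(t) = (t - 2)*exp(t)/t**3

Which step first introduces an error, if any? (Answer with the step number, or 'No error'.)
No error

All steps in this derivation are correct.
The final answer f'(t) = (t - 2)*exp(t)/t**3 is valid.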